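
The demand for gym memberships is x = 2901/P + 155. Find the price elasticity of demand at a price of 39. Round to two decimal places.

-0.32

At P = 39, x = 229.3846.
dx/dP = −2901/P² = −1.9073.
Point elasticity E = (dx/dP)·(P/x) = -1.9073 × 39/229.3846 ≈ -0.32.
|E| < 1, so demand is inelastic at this price.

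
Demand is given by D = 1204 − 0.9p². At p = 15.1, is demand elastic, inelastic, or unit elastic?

At p = 15.1, D = 998.791.
dD/dp = −2·0.9·p = −27.18.
Point elasticity E = (dD/dp)·(p/D) = -27.18 × 15.1/998.791 ≈ -0.411.
|E| ≈ 0.411 < 1, so demand is inelastic.

inelastic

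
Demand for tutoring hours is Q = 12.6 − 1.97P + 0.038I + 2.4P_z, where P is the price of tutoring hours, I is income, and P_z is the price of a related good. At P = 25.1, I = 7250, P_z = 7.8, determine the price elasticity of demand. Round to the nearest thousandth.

Substituting, Q = 12.6 − 1.97(25.1) + 0.038(7250) + 2.4(7.8) = 12.6 − 49.447 + 275.5 + 18.72 = 257.373.
∂Q/∂P = −1.97, so E_p = (−1.97)·(25.1/257.373) ≈ -0.192.
|E_p| < 1: demand is inelastic.

-0.192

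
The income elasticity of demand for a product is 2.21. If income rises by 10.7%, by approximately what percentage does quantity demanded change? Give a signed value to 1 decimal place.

%ΔQ ≈ E × %ΔI = (2.21) × (10.7%) ≈ 23.6%.

23.6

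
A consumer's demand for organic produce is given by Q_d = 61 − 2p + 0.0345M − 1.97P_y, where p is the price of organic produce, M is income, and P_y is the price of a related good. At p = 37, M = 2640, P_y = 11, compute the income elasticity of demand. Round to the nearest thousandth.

Substituting, Q_d = 61 − 2(37) + 0.0345(2640) − 1.97(11) = 61 − 74 + 91.08 − 21.67 = 56.41.
∂Q_d/∂M = +0.0345, so E_I = 0.0345·(2640/56.41) ≈ 1.615.
E_I > 1: normal good (luxury).

1.615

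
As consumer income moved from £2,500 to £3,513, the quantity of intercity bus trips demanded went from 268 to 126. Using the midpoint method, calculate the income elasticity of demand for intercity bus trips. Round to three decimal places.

%ΔQ = (126 − 268)/[(268+126)/2] = -142/197 ≈ -0.7208.
%ΔY = (3,513 − 2,500)/[(2,500+3,513)/2] = 1013/3006.5 ≈ 0.3369.
E_I = %ΔQ/%ΔY ≈ -2.139.
E_I < 0: inferior good.

-2.139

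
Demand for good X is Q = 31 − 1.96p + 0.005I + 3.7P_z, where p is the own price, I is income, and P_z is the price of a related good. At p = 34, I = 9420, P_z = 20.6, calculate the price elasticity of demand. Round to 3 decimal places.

Q = 31 − 1.96(34) + 0.005(9420) + 3.7(20.6) = 31 − 66.64 + 47.1 + 76.22 = 87.68.
∂Q/∂p = −1.96, so E_p = (−1.96)·(34/87.68) ≈ -0.760.
|E_p| < 1: demand is inelastic.

-0.760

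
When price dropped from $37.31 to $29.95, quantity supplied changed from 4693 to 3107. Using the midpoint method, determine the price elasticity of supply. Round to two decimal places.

%Δq = (3107 − 4693)/[(4693 + 3107)/2] = -1586/3900 ≈ -0.4067.
%Δp = (29.95 − 37.31)/[(37.31 + 29.95)/2] = -7.36/33.63 ≈ -0.2189.
Arc elasticity E = %Δq/%Δp ≈ -0.4067/-0.2189 ≈ 1.86.
|E| > 1: supply is elastic over this range.

1.86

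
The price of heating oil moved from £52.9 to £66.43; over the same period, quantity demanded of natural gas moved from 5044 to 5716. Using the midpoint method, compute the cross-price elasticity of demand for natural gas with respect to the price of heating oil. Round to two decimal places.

0.55

%ΔQ_x = (5716 − 5044)/[(5044+5716)/2] = 672/5380 ≈ 0.1249.
%ΔP_y = (66.43 − 52.9)/[(52.9+66.43)/2] ≈ 0.2268.
E_xy = 0.1249/0.2268 ≈ 0.55.
E_xy > 0, so natural gas and heating oil are substitutes.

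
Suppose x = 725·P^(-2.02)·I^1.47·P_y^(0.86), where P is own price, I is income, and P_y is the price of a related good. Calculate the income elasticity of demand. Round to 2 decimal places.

For a Cobb–Douglas (constant-elasticity) form x = A·I^α·…, the elasticity with respect to I equals the exponent α at every point.
Here the exponent on I is 1.47, so the income elasticity of demand is 1.47.

1.47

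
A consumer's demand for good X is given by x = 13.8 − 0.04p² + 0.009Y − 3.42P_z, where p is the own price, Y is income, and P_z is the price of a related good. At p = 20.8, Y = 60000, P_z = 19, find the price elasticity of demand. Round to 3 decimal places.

First evaluate x: 13.8 − 0.04(20.8)² + 0.009(60000) − 3.42(19) = 13.8 − 17.3056 + 540 − 64.98 = 471.5144.
∂x/∂p = −2·0.04·p = -1.664, so E_p = -1.664·(20.8/471.5144) ≈ -0.073.
|E_p| < 1: demand is inelastic.

-0.073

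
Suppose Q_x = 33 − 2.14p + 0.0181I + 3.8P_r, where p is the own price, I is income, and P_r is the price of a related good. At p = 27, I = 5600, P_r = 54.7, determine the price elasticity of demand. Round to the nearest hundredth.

-0.20

Substituting, Q_x = 33 − 2.14(27) + 0.0181(5600) + 3.8(54.7) = 33 − 57.78 + 101.36 + 207.86 = 284.44.
∂Q_x/∂p = −2.14, so E_p = (−2.14)·(27/284.44) ≈ -0.20.
|E_p| < 1: demand is inelastic.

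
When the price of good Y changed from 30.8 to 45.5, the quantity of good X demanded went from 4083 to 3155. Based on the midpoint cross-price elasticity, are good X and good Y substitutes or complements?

complements

%ΔQ_x = (3155 − 4083)/[(4083+3155)/2] = -928/3619 ≈ -0.2564.
%ΔP_y = (45.5 − 30.8)/[(30.8+45.5)/2] ≈ 0.3853.
E_xy = -0.2564/0.3853 ≈ -0.665.
E_xy < 0, so the goods are complements.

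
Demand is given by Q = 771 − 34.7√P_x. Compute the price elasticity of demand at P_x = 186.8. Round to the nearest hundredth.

-0.80

At P_x = 186.8, Q = 296.7385.
dQ/dP_x = −34.7/(2√P_x) = −34.7/(2·13.6675).
Point elasticity E = (dQ/dP_x)·(P_x/Q) = -1.2694 × 186.8/296.7385 ≈ -0.80.
|E| < 1, so demand is inelastic at this price.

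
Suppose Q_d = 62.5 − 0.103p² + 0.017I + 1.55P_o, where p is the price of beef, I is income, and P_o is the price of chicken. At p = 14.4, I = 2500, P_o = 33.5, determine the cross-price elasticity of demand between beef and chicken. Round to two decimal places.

At the given point, Q_d = 62.5 − 0.103(14.4)² + 0.017(2500) + 1.55(33.5) = 62.5 − 21.3581 + 42.5 + 51.925 = 135.5669.
∂Q_d/∂P_o = +1.55, so E_xy = 1.55·(33.5/135.5669) ≈ 0.38.
E_xy > 0: the goods are substitutes.

0.38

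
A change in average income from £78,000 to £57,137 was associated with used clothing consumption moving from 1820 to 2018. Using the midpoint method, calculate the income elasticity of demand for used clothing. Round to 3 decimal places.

-0.334

%ΔQ = (2018 − 1820)/[(1820+2018)/2] = 198/1919 ≈ 0.1032.
%ΔI = (57,137 − 78,000)/[(78,000+57,137)/2] = -20863/67568.5 ≈ -0.3088.
E_I = %ΔQ/%ΔI ≈ -0.334.
E_I < 0: inferior good.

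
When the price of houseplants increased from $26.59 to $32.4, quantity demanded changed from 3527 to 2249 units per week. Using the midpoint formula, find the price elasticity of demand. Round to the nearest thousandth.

-2.246

%Δq = (2249 − 3527)/[(3527 + 2249)/2] = -1278/2888 ≈ -0.4425.
%ΔP = (32.4 − 26.59)/[(26.59 + 32.4)/2] = 5.81/29.495 ≈ 0.1970.
Arc elasticity E = %Δq/%ΔP ≈ -0.4425/0.1970 ≈ -2.246.
|E| > 1: demand is elastic over this range.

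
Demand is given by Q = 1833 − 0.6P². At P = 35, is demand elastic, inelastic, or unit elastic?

At P = 35, Q = 1098.
dQ/dP = −2·0.6·P = −42.
Point elasticity E = (dQ/dP)·(P/Q) = -42 × 35/1098 ≈ -1.339.
|E| ≈ 1.339 > 1, so demand is elastic.

elastic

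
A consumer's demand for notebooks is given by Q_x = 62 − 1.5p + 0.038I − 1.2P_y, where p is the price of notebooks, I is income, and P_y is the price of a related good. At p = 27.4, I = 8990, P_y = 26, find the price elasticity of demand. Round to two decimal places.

-0.12

Substituting, Q_x = 62 − 1.5(27.4) + 0.038(8990) − 1.2(26) = 62 − 41.1 + 341.62 − 31.2 = 331.32.
∂Q_x/∂p = −1.5, so E_p = (−1.5)·(27.4/331.32) ≈ -0.12.
|E_p| < 1: demand is inelastic.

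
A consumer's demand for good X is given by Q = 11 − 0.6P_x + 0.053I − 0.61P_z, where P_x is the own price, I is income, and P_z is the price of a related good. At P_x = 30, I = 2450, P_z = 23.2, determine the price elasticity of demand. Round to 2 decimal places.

Q = 11 − 0.6(30) + 0.053(2450) − 0.61(23.2) = 11 − 18 + 129.85 − 14.152 = 108.698.
∂Q/∂P_x = −0.6, so E_p = (−0.6)·(30/108.698) ≈ -0.17.
|E_p| < 1: demand is inelastic.

-0.17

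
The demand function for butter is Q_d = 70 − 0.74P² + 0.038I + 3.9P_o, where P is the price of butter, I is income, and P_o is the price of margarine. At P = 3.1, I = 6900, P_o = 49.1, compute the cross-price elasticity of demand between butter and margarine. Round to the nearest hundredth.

0.37

Q_d = 70 − 0.74(3.1)² + 0.038(6900) + 3.9(49.1) = 70 − 7.1114 + 262.2 + 191.49 = 516.5786.
∂Q_d/∂P_o = +3.9, so E_xy = 3.9·(49.1/516.5786) ≈ 0.37.
E_xy > 0: the goods are substitutes.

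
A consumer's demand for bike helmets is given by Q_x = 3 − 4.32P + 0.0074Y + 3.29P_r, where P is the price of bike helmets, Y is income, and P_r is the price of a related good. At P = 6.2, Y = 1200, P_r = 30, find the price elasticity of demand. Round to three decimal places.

-0.320

Substituting, Q_x = 3 − 4.32(6.2) + 0.0074(1200) + 3.29(30) = 3 − 26.784 + 8.88 + 98.7 = 83.796.
∂Q_x/∂P = −4.32, so E_p = (−4.32)·(6.2/83.796) ≈ -0.320.
|E_p| < 1: demand is inelastic.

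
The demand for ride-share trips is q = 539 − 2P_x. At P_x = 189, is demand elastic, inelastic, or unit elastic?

At P_x = 189, q = 161.
dq/dP_x = −2.
Point elasticity E = (dq/dP_x)·(P_x/q) = -2 × 189/161 ≈ -2.348.
|E| ≈ 2.348 > 1, so demand is elastic.

elastic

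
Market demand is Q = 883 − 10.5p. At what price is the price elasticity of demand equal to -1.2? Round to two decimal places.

Set −bp/(a − bp) = −1.2 ⇒ bp = 1.2(a − bp) ⇒ bp(1+1.2) = 1.2·a.
p = 1.2·883/(10.5·2.2) ≈ 45.87.

45.87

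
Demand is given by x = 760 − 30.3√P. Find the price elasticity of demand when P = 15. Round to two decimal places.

At P = 15, x = 642.6486.
dx/dP = −30.3/(2√P) = −30.3/(2·3.873).
Point elasticity E = (dx/dP)·(P/x) = -3.9117 × 15/642.6486 ≈ -0.09.
|E| < 1, so demand is inelastic at this price.

-0.09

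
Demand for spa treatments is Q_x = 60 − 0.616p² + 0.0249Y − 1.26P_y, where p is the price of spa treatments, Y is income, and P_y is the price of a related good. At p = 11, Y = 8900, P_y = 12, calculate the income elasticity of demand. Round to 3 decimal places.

Q_x = 60 − 0.616(11)² + 0.0249(8900) − 1.26(12) = 60 − 74.536 + 221.61 − 15.12 = 191.954.
∂Q_x/∂Y = +0.0249, so E_I = 0.0249·(8900/191.954) ≈ 1.154.
E_I > 1: normal good (luxury).

1.154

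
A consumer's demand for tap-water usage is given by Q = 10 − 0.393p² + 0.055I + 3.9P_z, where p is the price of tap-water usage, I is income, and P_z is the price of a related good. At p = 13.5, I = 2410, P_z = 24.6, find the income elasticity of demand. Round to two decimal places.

0.79

Q = 10 − 0.393(13.5)² + 0.055(2410) + 3.9(24.6) = 10 − 71.6243 + 132.55 + 95.94 = 166.8658.
∂Q/∂I = +0.055, so E_I = 0.055·(2410/166.8658) ≈ 0.79.
E_I ∈ (0,1): normal good (necessity).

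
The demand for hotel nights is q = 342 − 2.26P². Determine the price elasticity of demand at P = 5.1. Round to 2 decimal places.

-0.42

At P = 5.1, q = 283.2174.
dq/dP = −2·2.26·P = −23.052.
Point elasticity E = (dq/dP)·(P/q) = -23.052 × 5.1/283.2174 ≈ -0.42.
|E| < 1, so demand is inelastic at this price.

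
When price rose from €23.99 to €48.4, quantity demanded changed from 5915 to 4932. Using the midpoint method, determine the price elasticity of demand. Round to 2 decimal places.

%ΔQ = (4932 − 5915)/[(5915 + 4932)/2] = -983/5423.5 ≈ -0.1812.
%ΔP = (48.4 − 23.99)/[(23.99 + 48.4)/2] = 24.41/36.195 ≈ 0.6744.
Arc elasticity E = %ΔQ/%ΔP ≈ -0.1812/0.6744 ≈ -0.27.
|E| < 1: demand is inelastic over this range.

-0.27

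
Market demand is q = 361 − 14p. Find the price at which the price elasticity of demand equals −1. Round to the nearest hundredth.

12.89

For linear demand q = a − bp, E = −bp/(a − bp). |E| = 1 ⇒ bp = a − bp ⇒ p = a/(2b).
p = 361/(2·14) ≈ 12.89.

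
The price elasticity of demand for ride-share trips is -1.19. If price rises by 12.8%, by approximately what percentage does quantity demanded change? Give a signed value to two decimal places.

-15.23

%ΔQ ≈ E × %ΔP = (-1.19) × (12.8%) ≈ -15.23%.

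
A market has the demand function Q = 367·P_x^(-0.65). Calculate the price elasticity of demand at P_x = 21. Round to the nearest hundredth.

-0.65

For a Cobb–Douglas (constant-elasticity) form Q = A·P_x^α·…, the elasticity with respect to P_x equals the exponent α at every point.
Here the exponent on P_x is -0.65, so the price elasticity of demand is -0.65.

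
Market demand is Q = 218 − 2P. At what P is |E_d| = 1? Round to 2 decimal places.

54.50

For linear demand Q = a − bP, E = −bP/(a − bP). |E| = 1 ⇒ bP = a − bP ⇒ P = a/(2b).
P = 218/(2·2) = 54.50.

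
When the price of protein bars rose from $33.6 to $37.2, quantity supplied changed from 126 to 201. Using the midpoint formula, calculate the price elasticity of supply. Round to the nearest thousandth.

%Δq = (201 − 126)/[(126 + 201)/2] = 75/163.5 ≈ 0.4587.
%Δp = (37.2 − 33.6)/[(33.6 + 37.2)/2] = 3.6/35.4 ≈ 0.1017.
Arc elasticity E = %Δq/%Δp ≈ 0.4587/0.1017 ≈ 4.511.
|E| > 1: supply is elastic over this range.

4.511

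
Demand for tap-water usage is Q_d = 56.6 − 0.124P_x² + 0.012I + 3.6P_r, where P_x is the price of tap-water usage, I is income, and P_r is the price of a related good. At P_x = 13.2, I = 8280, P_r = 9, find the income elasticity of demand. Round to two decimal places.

At the given point, Q_d = 56.6 − 0.124(13.2)² + 0.012(8280) + 3.6(9) = 56.6 − 21.6058 + 99.36 + 32.4 = 166.7542.
∂Q_d/∂I = +0.012, so E_I = 0.012·(8280/166.7542) ≈ 0.60.
E_I ∈ (0,1): normal good (necessity).

0.60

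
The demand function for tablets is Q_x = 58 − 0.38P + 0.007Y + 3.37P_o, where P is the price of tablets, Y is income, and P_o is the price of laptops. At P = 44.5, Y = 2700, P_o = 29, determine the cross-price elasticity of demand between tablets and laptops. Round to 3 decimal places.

First evaluate Q_x: 58 − 0.38(44.5) + 0.007(2700) + 3.37(29) = 58 − 16.91 + 18.9 + 97.73 = 157.72.
∂Q_x/∂P_o = +3.37, so E_xy = 3.37·(29/157.72) ≈ 0.620.
E_xy > 0: the goods are substitutes.

0.620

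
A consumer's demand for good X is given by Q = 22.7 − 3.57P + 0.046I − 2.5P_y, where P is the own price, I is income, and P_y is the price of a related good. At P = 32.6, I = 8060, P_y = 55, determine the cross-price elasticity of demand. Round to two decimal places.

-0.99

Q = 22.7 − 3.57(32.6) + 0.046(8060) − 2.5(55) = 22.7 − 116.382 + 370.76 − 137.5 = 139.578.
∂Q/∂P_y = −2.5, so E_xy = -2.5·(55/139.578) ≈ -0.99.
E_xy < 0: the goods are complements.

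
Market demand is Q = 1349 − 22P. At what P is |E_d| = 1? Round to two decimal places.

For linear demand Q = a − bP, E = −bP/(a − bP). |E| = 1 ⇒ bP = a − bP ⇒ P = a/(2b).
P = 1349/(2·22) ≈ 30.66.

30.66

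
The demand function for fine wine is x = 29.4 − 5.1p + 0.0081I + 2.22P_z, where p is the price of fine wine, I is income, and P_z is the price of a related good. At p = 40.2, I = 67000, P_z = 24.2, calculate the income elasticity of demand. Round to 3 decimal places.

Evaluating quantity at (p, I, P_z) gives x = 29.4 − 5.1(40.2) + 0.0081(67000) + 2.22(24.2) = 29.4 − 205.02 + 542.7 + 53.724 = 420.804.
∂x/∂I = +0.0081, so E_I = 0.0081·(67000/420.804) ≈ 1.290.
E_I > 1: normal good (luxury).

1.290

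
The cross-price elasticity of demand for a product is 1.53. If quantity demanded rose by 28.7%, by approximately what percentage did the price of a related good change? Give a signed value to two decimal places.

18.76

%ΔQ ≈ E × %ΔP_y ⇒ %ΔP_y = %ΔQ / E = (28.7%)/(1.53) ≈ 18.76%.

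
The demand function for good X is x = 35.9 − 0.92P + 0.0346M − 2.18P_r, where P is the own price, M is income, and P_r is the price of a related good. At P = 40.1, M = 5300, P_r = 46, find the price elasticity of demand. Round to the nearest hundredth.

x = 35.9 − 0.92(40.1) + 0.0346(5300) − 2.18(46) = 35.9 − 36.892 + 183.38 − 100.28 = 82.108.
∂x/∂P = −0.92, so E_p = (−0.92)·(40.1/82.108) ≈ -0.45.
|E_p| < 1: demand is inelastic.

-0.45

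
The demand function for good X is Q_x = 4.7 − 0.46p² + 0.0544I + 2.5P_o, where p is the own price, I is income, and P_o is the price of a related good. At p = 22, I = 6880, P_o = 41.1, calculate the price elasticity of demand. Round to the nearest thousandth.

-1.719

Q_x = 4.7 − 0.46(22)² + 0.0544(6880) + 2.5(41.1) = 4.7 − 222.64 + 374.272 + 102.75 = 259.082.
∂Q_x/∂p = −2·0.46·p = -20.24, so E_p = -20.24·(22/259.082) ≈ -1.719.
|E_p| > 1: demand is elastic.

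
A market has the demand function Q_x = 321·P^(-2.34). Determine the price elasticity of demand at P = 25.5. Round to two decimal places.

-2.34

For a Cobb–Douglas (constant-elasticity) form Q_x = A·P^α·…, the elasticity with respect to P equals the exponent α at every point.
Here the exponent on P is -2.34, so the price elasticity of demand is -2.34.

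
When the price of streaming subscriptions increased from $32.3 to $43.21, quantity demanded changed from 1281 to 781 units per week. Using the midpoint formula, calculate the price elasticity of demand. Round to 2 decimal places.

%ΔQ = (781 − 1281)/[(1281 + 781)/2] = -500/1031 ≈ -0.4850.
%ΔP = (43.21 − 32.3)/[(32.3 + 43.21)/2] = 10.91/37.755 ≈ 0.2890.
Arc elasticity E = %ΔQ/%ΔP ≈ -0.4850/0.2890 ≈ -1.68.
|E| > 1: demand is elastic over this range.

-1.68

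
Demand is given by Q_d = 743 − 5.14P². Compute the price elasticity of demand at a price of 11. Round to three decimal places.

-10.275

At P = 11, Q_d = 121.06.
dQ_d/dP = −2·5.14·P = −113.08.
Point elasticity E = (dQ_d/dP)·(P/Q_d) = -113.08 × 11/121.06 ≈ -10.275.
|E| > 1, so demand is elastic at this price.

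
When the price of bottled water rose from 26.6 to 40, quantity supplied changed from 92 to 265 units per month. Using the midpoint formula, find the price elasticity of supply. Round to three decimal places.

%Δq = (265 − 92)/[(92 + 265)/2] = 173/178.5 ≈ 0.9692.
%ΔP = (40 − 26.6)/[(26.6 + 40)/2] = 13.4/33.3 ≈ 0.4024.
Arc elasticity E = %Δq/%ΔP ≈ 0.9692/0.4024 ≈ 2.409.
|E| > 1: supply is elastic over this range.

2.409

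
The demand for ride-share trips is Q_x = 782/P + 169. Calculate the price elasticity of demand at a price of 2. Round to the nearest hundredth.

At P = 2, Q_x = 560.
dQ_x/dP = −782/P² = −195.5.
Point elasticity E = (dQ_x/dP)·(P/Q_x) = -195.5 × 2/560 ≈ -0.70.
|E| < 1, so demand is inelastic at this price.

-0.70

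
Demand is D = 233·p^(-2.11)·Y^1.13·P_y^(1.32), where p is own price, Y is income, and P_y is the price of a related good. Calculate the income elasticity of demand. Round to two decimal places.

For a Cobb–Douglas (constant-elasticity) form D = A·Y^α·…, the elasticity with respect to Y equals the exponent α at every point.
Here the exponent on Y is 1.13, so the income elasticity of demand is 1.13.

1.13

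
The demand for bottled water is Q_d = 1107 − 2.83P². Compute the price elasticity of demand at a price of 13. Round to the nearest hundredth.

-1.52

At P = 13, Q_d = 628.73.
dQ_d/dP = −2·2.83·P = −73.58.
Point elasticity E = (dQ_d/dP)·(P/Q_d) = -73.58 × 13/628.73 ≈ -1.52.
|E| > 1, so demand is elastic at this price.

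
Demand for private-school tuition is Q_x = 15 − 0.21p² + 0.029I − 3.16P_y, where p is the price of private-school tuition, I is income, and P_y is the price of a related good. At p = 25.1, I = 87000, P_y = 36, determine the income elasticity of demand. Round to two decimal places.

1.10

First evaluate Q_x: 15 − 0.21(25.1)² + 0.029(87000) − 3.16(36) = 15 − 132.3021 + 2523 − 113.76 = 2291.9379.
∂Q_x/∂I = +0.029, so E_I = 0.029·(87000/2291.9379) ≈ 1.10.
E_I > 1: normal good (luxury).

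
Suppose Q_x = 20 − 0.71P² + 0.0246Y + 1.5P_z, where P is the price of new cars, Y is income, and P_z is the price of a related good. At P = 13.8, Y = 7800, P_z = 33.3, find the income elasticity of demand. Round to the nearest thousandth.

1.515

Q_x = 20 − 0.71(13.8)² + 0.0246(7800) + 1.5(33.3) = 20 − 135.2124 + 191.88 + 49.95 = 126.6176.
∂Q_x/∂Y = +0.0246, so E_I = 0.0246·(7800/126.6176) ≈ 1.515.
E_I > 1: normal good (luxury).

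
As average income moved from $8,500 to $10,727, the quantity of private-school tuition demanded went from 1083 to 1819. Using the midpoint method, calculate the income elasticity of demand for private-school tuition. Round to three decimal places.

2.190

%ΔQ = (1819 − 1083)/[(1083+1819)/2] = 736/1451 ≈ 0.5072.
%ΔI = (10,727 − 8,500)/[(8,500+10,727)/2] = 2227/9613.5 ≈ 0.2317.
E_I = %ΔQ/%ΔI ≈ 2.190.
E_I > 1: normal good (luxury).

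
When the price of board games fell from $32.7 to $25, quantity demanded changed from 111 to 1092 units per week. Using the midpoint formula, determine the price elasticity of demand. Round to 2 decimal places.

%Δq = (1092 − 111)/[(111 + 1092)/2] = 981/601.5 ≈ 1.6309.
%ΔP = (25 − 32.7)/[(32.7 + 25)/2] = -7.7/28.85 ≈ -0.2669.
Arc elasticity E = %Δq/%ΔP ≈ 1.6309/-0.2669 ≈ -6.11.
|E| > 1: demand is elastic over this range.

-6.11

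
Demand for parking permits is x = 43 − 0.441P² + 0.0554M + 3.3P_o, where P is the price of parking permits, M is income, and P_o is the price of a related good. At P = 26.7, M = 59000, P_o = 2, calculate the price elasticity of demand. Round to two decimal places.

At the given point, x = 43 − 0.441(26.7)² + 0.0554(59000) + 3.3(2) = 43 − 314.3845 + 3268.6 + 6.6 = 3003.8155.
∂x/∂P = −2·0.441·P = -23.5494, so E_p = -23.5494·(26.7/3003.8155) ≈ -0.21.
|E_p| < 1: demand is inelastic.

-0.21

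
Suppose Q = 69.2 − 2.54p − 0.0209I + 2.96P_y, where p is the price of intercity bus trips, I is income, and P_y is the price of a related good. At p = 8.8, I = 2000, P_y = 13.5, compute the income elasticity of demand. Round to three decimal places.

-0.929

Substituting, Q = 69.2 − 2.54(8.8) − 0.0209(2000) + 2.96(13.5) = 69.2 − 22.352 − 41.8 + 39.96 = 45.008.
∂Q/∂I = −0.0209, so E_I = -0.0209·(2000/45.008) ≈ -0.929.
E_I < 0: inferior good.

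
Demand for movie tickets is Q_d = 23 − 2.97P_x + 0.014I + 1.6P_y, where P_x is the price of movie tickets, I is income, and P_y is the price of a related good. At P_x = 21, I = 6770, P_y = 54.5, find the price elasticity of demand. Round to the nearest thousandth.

Substituting, Q_d = 23 − 2.97(21) + 0.014(6770) + 1.6(54.5) = 23 − 62.37 + 94.78 + 87.2 = 142.61.
∂Q_d/∂P_x = −2.97, so E_p = (−2.97)·(21/142.61) ≈ -0.437.
|E_p| < 1: demand is inelastic.

-0.437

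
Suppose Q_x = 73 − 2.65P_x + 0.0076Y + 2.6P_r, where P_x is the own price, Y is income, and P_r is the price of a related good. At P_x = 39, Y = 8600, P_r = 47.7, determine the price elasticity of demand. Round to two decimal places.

Evaluating quantity at (P_x, Y, P_r) gives Q_x = 73 − 2.65(39) + 0.0076(8600) + 2.6(47.7) = 73 − 103.35 + 65.36 + 124.02 = 159.03.
∂Q_x/∂P_x = −2.65, so E_p = (−2.65)·(39/159.03) ≈ -0.65.
|E_p| < 1: demand is inelastic.

-0.65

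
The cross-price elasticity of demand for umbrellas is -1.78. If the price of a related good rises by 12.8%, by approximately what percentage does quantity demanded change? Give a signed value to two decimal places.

-22.78

%ΔQ ≈ E × %ΔP_y = (-1.78) × (12.8%) ≈ -22.78%.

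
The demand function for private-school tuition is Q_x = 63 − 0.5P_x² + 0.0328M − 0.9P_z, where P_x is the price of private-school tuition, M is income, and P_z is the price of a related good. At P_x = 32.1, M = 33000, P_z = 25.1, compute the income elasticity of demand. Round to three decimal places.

Evaluating quantity at (P_x, M, P_z) gives Q_x = 63 − 0.5(32.1)² + 0.0328(33000) − 0.9(25.1) = 63 − 515.205 + 1082.4 − 22.59 = 607.605.
∂Q_x/∂M = +0.0328, so E_I = 0.0328·(33000/607.605) ≈ 1.781.
E_I > 1: normal good (luxury).

1.781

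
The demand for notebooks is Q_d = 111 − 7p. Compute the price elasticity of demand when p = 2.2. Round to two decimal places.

-0.16

At p = 2.2, Q_d = 95.6.
dQ_d/dp = −7.
Point elasticity E = (dQ_d/dp)·(p/Q_d) = -7 × 2.2/95.6 ≈ -0.16.
|E| < 1, so demand is inelastic at this price.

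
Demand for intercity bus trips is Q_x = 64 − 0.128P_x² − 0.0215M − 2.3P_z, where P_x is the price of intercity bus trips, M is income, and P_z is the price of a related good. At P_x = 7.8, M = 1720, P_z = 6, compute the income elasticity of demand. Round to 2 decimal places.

Q_x = 64 − 0.128(7.8)² − 0.0215(1720) − 2.3(6) = 64 − 7.7875 − 36.98 − 13.8 = 5.4325.
∂Q_x/∂M = −0.0215, so E_I = -0.0215·(1720/5.4325) ≈ -6.81.
E_I < 0: inferior good.

-6.81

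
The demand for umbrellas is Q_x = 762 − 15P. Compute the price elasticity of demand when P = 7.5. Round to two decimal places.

At P = 7.5, Q_x = 649.5.
dQ_x/dP = −15.
Point elasticity E = (dQ_x/dP)·(P/Q_x) = -15 × 7.5/649.5 ≈ -0.17.
|E| < 1, so demand is inelastic at this price.

-0.17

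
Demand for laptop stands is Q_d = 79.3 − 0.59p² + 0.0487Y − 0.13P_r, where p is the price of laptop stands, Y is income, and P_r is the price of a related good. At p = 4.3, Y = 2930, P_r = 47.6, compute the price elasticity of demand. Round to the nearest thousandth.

-0.106

Substituting, Q_d = 79.3 − 0.59(4.3)² + 0.0487(2930) − 0.13(47.6) = 79.3 − 10.9091 + 142.691 − 6.188 = 204.8939.
∂Q_d/∂p = −2·0.59·p = -5.074, so E_p = -5.074·(4.3/204.8939) ≈ -0.106.
|E_p| < 1: demand is inelastic.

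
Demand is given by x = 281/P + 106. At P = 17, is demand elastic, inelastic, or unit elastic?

inelastic

At P = 17, x = 122.5294.
dx/dP = −281/P² = −0.9723.
Point elasticity E = (dx/dP)·(P/x) = -0.9723 × 17/122.5294 ≈ -0.135.
|E| ≈ 0.135 < 1, so demand is inelastic.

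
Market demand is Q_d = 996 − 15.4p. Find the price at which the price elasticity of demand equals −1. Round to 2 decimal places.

32.34

For linear demand Q_d = a − bp, E = −bp/(a − bp). |E| = 1 ⇒ bp = a − bp ⇒ p = a/(2b).
p = 996/(2·15.4) ≈ 32.34.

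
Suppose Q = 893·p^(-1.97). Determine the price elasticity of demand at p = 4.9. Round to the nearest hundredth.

For a Cobb–Douglas (constant-elasticity) form Q = A·p^α·…, the elasticity with respect to p equals the exponent α at every point.
Here the exponent on p is -1.97, so the price elasticity of demand is -1.97.

-1.97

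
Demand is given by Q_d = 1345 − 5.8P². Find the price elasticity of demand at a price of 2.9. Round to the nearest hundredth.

At P = 2.9, Q_d = 1296.222.
dQ_d/dP = −2·5.8·P = −33.64.
Point elasticity E = (dQ_d/dP)·(P/Q_d) = -33.64 × 2.9/1296.222 ≈ -0.08.
|E| < 1, so demand is inelastic at this price.

-0.08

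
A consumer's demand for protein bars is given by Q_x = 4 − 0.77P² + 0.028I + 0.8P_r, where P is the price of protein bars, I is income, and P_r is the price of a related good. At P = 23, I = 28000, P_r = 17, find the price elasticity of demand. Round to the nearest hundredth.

Evaluating quantity at (P, I, P_r) gives Q_x = 4 − 0.77(23)² + 0.028(28000) + 0.8(17) = 4 − 407.33 + 784 + 13.6 = 394.27.
∂Q_x/∂P = −2·0.77·P = -35.42, so E_p = -35.42·(23/394.27) ≈ -2.07.
|E_p| > 1: demand is elastic.

-2.07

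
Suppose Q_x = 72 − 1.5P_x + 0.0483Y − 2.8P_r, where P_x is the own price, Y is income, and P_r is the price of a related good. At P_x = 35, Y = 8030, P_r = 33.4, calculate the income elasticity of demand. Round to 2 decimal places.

1.24

Substituting, Q_x = 72 − 1.5(35) + 0.0483(8030) − 2.8(33.4) = 72 − 52.5 + 387.849 − 93.52 = 313.829.
∂Q_x/∂Y = +0.0483, so E_I = 0.0483·(8030/313.829) ≈ 1.24.
E_I > 1: normal good (luxury).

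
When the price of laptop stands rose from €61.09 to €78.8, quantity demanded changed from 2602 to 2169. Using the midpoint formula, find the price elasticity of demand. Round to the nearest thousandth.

-0.717

%Δq = (2169 − 2602)/[(2602 + 2169)/2] = -433/2385.5 ≈ -0.1815.
%ΔP = (78.8 − 61.09)/[(61.09 + 78.8)/2] = 17.71/69.945 ≈ 0.2532.
Arc elasticity E = %Δq/%ΔP ≈ -0.1815/0.2532 ≈ -0.717.
|E| < 1: demand is inelastic over this range.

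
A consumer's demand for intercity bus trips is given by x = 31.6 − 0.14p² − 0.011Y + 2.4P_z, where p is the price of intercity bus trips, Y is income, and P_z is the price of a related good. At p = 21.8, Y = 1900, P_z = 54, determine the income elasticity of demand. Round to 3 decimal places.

-0.283

Substituting, x = 31.6 − 0.14(21.8)² − 0.011(1900) + 2.4(54) = 31.6 − 66.5336 − 20.9 + 129.6 = 73.7664.
∂x/∂Y = −0.011, so E_I = -0.011·(1900/73.7664) ≈ -0.283.
E_I < 0: inferior good.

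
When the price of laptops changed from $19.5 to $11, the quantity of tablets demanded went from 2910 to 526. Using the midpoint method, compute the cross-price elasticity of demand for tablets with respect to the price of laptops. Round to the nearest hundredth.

2.49

%ΔQ_x = (526 − 2910)/[(2910+526)/2] = -2384/1718 ≈ -1.3877.
%ΔP_y = (11 − 19.5)/[(19.5+11)/2] ≈ -0.5574.
E_xy = -1.3877/-0.5574 ≈ 2.49.
E_xy > 0, so tablets and laptops are substitutes.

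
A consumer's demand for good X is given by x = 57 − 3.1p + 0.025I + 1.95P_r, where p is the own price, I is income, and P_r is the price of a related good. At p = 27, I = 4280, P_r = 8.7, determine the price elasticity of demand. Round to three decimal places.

Substituting, x = 57 − 3.1(27) + 0.025(4280) + 1.95(8.7) = 57 − 83.7 + 107 + 16.965 = 97.265.
∂x/∂p = −3.1, so E_p = (−3.1)·(27/97.265) ≈ -0.861.
|E_p| < 1: demand is inelastic.

-0.861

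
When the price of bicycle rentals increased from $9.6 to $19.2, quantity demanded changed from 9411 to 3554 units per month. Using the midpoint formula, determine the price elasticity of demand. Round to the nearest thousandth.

%Δq = (3554 − 9411)/[(9411 + 3554)/2] = -5857/6482.5 ≈ -0.9035.
%ΔP = (19.2 − 9.6)/[(9.6 + 19.2)/2] = 9.6/14.4 ≈ 0.6667.
Arc elasticity E = %Δq/%ΔP ≈ -0.9035/0.6667 ≈ -1.355.
|E| > 1: demand is elastic over this range.

-1.355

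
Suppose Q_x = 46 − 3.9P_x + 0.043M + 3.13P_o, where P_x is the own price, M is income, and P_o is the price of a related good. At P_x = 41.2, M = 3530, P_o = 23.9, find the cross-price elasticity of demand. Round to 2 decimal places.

Q_x = 46 − 3.9(41.2) + 0.043(3530) + 3.13(23.9) = 46 − 160.68 + 151.79 + 74.807 = 111.917.
∂Q_x/∂P_o = +3.13, so E_xy = 3.13·(23.9/111.917) ≈ 0.67.
E_xy > 0: the goods are substitutes.

0.67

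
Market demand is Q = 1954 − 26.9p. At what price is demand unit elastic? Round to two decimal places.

36.32

For linear demand Q = a − bp, E = −bp/(a − bp). |E| = 1 ⇒ bp = a − bp ⇒ p = a/(2b).
p = 1954/(2·26.9) ≈ 36.32.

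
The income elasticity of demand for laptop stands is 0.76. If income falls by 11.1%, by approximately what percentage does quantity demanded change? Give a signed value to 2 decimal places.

-8.44

%ΔQ ≈ E × %ΔI = (0.76) × (-11.1%) ≈ -8.44%.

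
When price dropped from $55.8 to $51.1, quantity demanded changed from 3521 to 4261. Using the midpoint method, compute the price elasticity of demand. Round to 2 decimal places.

%Δq = (4261 − 3521)/[(3521 + 4261)/2] = 740/3891 ≈ 0.1902.
%ΔP = (51.1 − 55.8)/[(55.8 + 51.1)/2] = -4.7/53.45 ≈ -0.0879.
Arc elasticity E = %Δq/%ΔP ≈ 0.1902/-0.0879 ≈ -2.16.
|E| > 1: demand is elastic over this range.

-2.16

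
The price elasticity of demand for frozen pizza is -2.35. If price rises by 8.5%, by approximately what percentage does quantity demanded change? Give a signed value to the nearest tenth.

-20.0

%ΔQ ≈ E × %ΔP = (-2.35) × (8.5%) ≈ -20.0%.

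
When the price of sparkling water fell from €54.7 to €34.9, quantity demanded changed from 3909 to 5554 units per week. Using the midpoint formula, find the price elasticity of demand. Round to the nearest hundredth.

%Δq = (5554 − 3909)/[(3909 + 5554)/2] = 1645/4731.5 ≈ 0.3477.
%ΔP = (34.9 − 54.7)/[(54.7 + 34.9)/2] = -19.8/44.8 ≈ -0.4420.
Arc elasticity E = %Δq/%ΔP ≈ 0.3477/-0.4420 ≈ -0.79.
|E| < 1: demand is inelastic over this range.

-0.79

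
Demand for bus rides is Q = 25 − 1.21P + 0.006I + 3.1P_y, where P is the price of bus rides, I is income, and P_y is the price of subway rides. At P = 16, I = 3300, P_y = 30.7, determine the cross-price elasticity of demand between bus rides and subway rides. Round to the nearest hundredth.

0.79

First evaluate Q: 25 − 1.21(16) + 0.006(3300) + 3.1(30.7) = 25 − 19.36 + 19.8 + 95.17 = 120.61.
∂Q/∂P_y = +3.1, so E_xy = 3.1·(30.7/120.61) ≈ 0.79.
E_xy > 0: the goods are substitutes.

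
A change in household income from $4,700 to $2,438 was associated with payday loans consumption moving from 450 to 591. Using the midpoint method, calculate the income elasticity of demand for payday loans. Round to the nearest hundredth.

%ΔQ = (591 − 450)/[(450+591)/2] = 141/520.5 ≈ 0.2709.
%ΔY = (2,438 − 4,700)/[(4,700+2,438)/2] = -2262/3569 ≈ -0.6338.
E_I = %ΔQ/%ΔY ≈ -0.43.
E_I < 0: inferior good.

-0.43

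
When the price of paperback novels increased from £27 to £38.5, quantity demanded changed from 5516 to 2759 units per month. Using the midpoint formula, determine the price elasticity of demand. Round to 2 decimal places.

%Δq = (2759 − 5516)/[(5516 + 2759)/2] = -2757/4137.5 ≈ -0.6663.
%Δp = (38.5 − 27)/[(27 + 38.5)/2] = 11.5/32.75 ≈ 0.3511.
Arc elasticity E = %Δq/%Δp ≈ -0.6663/0.3511 ≈ -1.90.
|E| > 1: demand is elastic over this range.

-1.90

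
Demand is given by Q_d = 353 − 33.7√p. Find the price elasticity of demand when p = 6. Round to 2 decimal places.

At p = 6, Q_d = 270.4522.
dQ_d/dp = −33.7/(2√p) = −33.7/(2·2.4495).
Point elasticity E = (dQ_d/dp)·(p/Q_d) = -6.879 × 6/270.4522 ≈ -0.15.
|E| < 1, so demand is inelastic at this price.

-0.15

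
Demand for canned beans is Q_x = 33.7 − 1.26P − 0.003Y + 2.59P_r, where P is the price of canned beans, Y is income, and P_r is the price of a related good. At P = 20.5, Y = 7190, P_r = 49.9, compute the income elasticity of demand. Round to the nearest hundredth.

-0.19

Evaluating quantity at (P, Y, P_r) gives Q_x = 33.7 − 1.26(20.5) − 0.003(7190) + 2.59(49.9) = 33.7 − 25.83 − 21.57 + 129.241 = 115.541.
∂Q_x/∂Y = −0.003, so E_I = -0.003·(7190/115.541) ≈ -0.19.
E_I < 0: inferior good.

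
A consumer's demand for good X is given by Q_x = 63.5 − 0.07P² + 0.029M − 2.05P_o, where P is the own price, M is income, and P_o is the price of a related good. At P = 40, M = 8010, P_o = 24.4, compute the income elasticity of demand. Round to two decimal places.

At the given point, Q_x = 63.5 − 0.07(40)² + 0.029(8010) − 2.05(24.4) = 63.5 − 112 + 232.29 − 50.02 = 133.77.
∂Q_x/∂M = +0.029, so E_I = 0.029·(8010/133.77) ≈ 1.74.
E_I > 1: normal good (luxury).

1.74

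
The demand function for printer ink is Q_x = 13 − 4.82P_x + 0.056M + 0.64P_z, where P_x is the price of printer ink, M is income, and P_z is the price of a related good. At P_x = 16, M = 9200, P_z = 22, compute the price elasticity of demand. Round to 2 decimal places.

At the given point, Q_x = 13 − 4.82(16) + 0.056(9200) + 0.64(22) = 13 − 77.12 + 515.2 + 14.08 = 465.16.
∂Q_x/∂P_x = −4.82, so E_p = (−4.82)·(16/465.16) ≈ -0.17.
|E_p| < 1: demand is inelastic.

-0.17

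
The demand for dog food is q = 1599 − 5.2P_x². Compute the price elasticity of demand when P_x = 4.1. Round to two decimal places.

At P_x = 4.1, q = 1511.588.
dq/dP_x = −2·5.2·P_x = −42.64.
Point elasticity E = (dq/dP_x)·(P_x/q) = -42.64 × 4.1/1511.588 ≈ -0.12.
|E| < 1, so demand is inelastic at this price.

-0.12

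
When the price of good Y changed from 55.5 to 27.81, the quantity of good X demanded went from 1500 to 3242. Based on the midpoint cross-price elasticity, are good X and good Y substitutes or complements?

%ΔQ_x = (3242 − 1500)/[(1500+3242)/2] = 1742/2371 ≈ 0.7347.
%ΔP_y = (27.81 − 55.5)/[(55.5+27.81)/2] ≈ -0.6647.
E_xy = 0.7347/-0.6647 ≈ -1.105.
E_xy < 0, so the goods are complements.

complements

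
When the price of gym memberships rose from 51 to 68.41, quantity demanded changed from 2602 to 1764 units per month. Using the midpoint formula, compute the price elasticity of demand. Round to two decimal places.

-1.32

%Δq = (1764 − 2602)/[(2602 + 1764)/2] = -838/2183 ≈ -0.3839.
%Δp = (68.41 − 51)/[(51 + 68.41)/2] = 17.41/59.705 ≈ 0.2916.
Arc elasticity E = %Δq/%Δp ≈ -0.3839/0.2916 ≈ -1.32.
|E| > 1: demand is elastic over this range.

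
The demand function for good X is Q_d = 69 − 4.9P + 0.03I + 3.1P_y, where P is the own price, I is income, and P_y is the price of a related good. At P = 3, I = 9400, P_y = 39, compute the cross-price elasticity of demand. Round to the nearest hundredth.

First evaluate Q_d: 69 − 4.9(3) + 0.03(9400) + 3.1(39) = 69 − 14.7 + 282 + 120.9 = 457.2.
∂Q_d/∂P_y = +3.1, so E_xy = 3.1·(39/457.2) ≈ 0.26.
E_xy > 0: the goods are substitutes.

0.26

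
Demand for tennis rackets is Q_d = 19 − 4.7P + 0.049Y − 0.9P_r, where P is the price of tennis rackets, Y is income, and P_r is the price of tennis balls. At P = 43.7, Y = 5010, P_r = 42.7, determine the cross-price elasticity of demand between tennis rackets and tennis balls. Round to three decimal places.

-1.859

Evaluating quantity at (P, Y, P_r) gives Q_d = 19 − 4.7(43.7) + 0.049(5010) − 0.9(42.7) = 19 − 205.39 + 245.49 − 38.43 = 20.67.
∂Q_d/∂P_r = −0.9, so E_xy = -0.9·(42.7/20.67) ≈ -1.859.
E_xy < 0: the goods are complements.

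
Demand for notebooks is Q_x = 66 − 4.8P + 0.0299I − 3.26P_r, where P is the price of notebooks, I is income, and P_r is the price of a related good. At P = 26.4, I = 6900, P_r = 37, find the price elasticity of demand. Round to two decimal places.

Q_x = 66 − 4.8(26.4) + 0.0299(6900) − 3.26(37) = 66 − 126.72 + 206.31 − 120.62 = 24.97.
∂Q_x/∂P = −4.8, so E_p = (−4.8)·(26.4/24.97) ≈ -5.07.
|E_p| > 1: demand is elastic.

-5.07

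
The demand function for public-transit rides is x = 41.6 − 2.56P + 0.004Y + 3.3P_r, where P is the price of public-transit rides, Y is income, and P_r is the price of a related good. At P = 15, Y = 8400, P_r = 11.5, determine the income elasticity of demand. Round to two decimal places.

First evaluate x: 41.6 − 2.56(15) + 0.004(8400) + 3.3(11.5) = 41.6 − 38.4 + 33.6 + 37.95 = 74.75.
∂x/∂Y = +0.004, so E_I = 0.004·(8400/74.75) ≈ 0.45.
E_I ∈ (0,1): normal good (necessity).

0.45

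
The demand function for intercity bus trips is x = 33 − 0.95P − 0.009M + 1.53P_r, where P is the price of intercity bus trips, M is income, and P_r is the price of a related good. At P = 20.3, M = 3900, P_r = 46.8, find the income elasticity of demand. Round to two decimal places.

-0.70

Substituting, x = 33 − 0.95(20.3) − 0.009(3900) + 1.53(46.8) = 33 − 19.285 − 35.1 + 71.604 = 50.219.
∂x/∂M = −0.009, so E_I = -0.009·(3900/50.219) ≈ -0.70.
E_I < 0: inferior good.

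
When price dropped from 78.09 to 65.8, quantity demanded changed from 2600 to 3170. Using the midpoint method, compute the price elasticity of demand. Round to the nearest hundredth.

%Δq = (3170 − 2600)/[(2600 + 3170)/2] = 570/2885 ≈ 0.1976.
%Δp = (65.8 − 78.09)/[(78.09 + 65.8)/2] = -12.29/71.945 ≈ -0.1708.
Arc elasticity E = %Δq/%Δp ≈ 0.1976/-0.1708 ≈ -1.16.
|E| > 1: demand is elastic over this range.

-1.16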